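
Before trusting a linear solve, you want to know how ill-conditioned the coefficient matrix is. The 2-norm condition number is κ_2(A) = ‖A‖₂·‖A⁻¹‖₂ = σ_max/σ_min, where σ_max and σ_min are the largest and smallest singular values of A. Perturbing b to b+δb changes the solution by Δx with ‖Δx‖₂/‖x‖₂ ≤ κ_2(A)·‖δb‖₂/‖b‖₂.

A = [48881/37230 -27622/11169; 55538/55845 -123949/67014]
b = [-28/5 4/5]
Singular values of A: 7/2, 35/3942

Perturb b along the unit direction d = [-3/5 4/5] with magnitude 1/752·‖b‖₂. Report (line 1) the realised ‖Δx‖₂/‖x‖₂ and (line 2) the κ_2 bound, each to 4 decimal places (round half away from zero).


0.0019
0.5242

largest singular value 7/2, smallest 35/3942
κ_2(A) = (7/2) / (35/3942) = 394.2000
κ_2(A)·‖δb‖/‖b‖ = 0.5242
solve Ax = b  →  x = [396.9748 213.0151]
‖b‖₂ = 5.6569 and ‖x‖₂ = 450.5157
Δx = A⁻¹·δb where δb = 1/752·5.6569·d; ‖Δx‖ = 0.8472
relative error = 0.0019
so the bound overstates the realised error by a factor of ≈ 278.7424 (computed from the unrounded values)


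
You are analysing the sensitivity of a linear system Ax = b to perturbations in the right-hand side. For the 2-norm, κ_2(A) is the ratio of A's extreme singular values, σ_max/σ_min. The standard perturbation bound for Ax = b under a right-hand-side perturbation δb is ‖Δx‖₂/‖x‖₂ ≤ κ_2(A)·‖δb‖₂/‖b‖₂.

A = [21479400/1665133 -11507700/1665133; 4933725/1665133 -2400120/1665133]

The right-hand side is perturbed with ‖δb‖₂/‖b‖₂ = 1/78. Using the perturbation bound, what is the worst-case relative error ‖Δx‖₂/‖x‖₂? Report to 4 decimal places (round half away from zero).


form AᵀA = [288938885625/1649415769 -154086867000/1649415769; -154086867000/1649415769 82205672400/1649415769] with trace 1284237225/5707321 and determinant 20250000/5707321
eigenvalues of AᵀA: λ = (tr ± √(tr²−4·det))/2 = 225, 90000/5707321
σ_max=√225=15, σ_min=√(90000/5707321)=(300/2389) → κ = 119.4500
κ_2(A)·‖δb‖/‖b‖ = 1.5314

1.5314


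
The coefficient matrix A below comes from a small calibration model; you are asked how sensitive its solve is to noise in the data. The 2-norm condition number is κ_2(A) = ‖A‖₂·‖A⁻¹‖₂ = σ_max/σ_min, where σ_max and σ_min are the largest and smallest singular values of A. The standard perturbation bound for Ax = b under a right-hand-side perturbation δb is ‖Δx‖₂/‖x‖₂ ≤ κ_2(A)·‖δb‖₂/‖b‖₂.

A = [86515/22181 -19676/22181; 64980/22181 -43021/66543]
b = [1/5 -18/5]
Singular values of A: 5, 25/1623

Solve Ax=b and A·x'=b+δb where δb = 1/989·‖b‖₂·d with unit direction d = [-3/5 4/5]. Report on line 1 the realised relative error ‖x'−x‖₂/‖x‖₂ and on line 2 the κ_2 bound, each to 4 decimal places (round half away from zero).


largest singular value 5, smallest 25/1623
κ_2(A) = 5 / (25/1623) = 324.6000
κ_2(A)·‖δb‖/‖b‖ = 0.3282
solve Ax = b  →  x = [-43.1424 -189.9220]
2-norm of b is 3.6056; of x, 194.7604
δb = ε·‖b‖·d = [-0.0022 0.0029]; solving A·Δx = δb gives ‖Δx‖ = 0.2367
relative error = 0.0012
tightness: 0.0012 against a bound of 0.3282 (unrounded ratio ≈ 0.0037)

0.0012
0.3282


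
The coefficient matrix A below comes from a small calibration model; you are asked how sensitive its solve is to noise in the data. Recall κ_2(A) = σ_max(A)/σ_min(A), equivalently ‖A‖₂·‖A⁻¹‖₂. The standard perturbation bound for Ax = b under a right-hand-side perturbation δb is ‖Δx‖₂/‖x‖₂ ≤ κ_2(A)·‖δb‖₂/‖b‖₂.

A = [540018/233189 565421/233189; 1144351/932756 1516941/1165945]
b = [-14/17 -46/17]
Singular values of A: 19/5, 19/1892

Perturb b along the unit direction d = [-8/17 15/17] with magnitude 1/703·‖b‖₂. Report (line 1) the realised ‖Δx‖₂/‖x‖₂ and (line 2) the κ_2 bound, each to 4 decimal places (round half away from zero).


0.0020
0.5383

from the listed singular values, σ₁ = 19/5, σ_n = 19/1892
κ = σ_max/σ_min = (19/5)/(19/1892) = 378.4000
κ_2(A)·‖δb‖/‖b‖ = 0.5383
solve Ax = b  →  x = [143.8548 -137.7314]
‖b‖ = 2.8284, ‖x‖ = 199.1586
re-solving with b+δb shifts x by Δx of norm 0.4006
dividing the unrounded norms, ‖Δx‖/‖x‖ = 0.0020
so the bound overstates the realised error by a factor of ≈ 267.5701 (computed from the unrounded values)


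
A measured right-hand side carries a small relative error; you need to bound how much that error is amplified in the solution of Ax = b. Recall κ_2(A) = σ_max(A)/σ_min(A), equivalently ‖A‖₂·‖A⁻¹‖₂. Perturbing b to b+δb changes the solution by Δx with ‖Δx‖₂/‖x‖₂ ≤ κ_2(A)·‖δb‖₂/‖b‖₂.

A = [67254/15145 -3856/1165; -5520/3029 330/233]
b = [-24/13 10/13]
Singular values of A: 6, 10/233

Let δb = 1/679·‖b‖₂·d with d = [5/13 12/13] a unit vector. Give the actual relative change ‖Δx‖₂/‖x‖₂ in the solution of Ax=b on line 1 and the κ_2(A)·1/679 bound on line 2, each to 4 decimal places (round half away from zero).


largest singular value 6, smallest 10/233
κ_2(A) = 6 / (10/233) = 139.8000
κ_2(A)·‖δb‖/‖b‖ = 0.2059
solve Ax = b  →  x = [-0.2667 0.2000]
‖b‖₂ = 2.0000 and ‖x‖₂ = 0.3333
with δb = [0.0011 0.0027], A·Δx = δb → ‖Δx‖ = 0.0686
dividing the unrounded norms, ‖Δx‖/‖x‖ = 0.2059
tightness: 0.2059 against a bound of 0.2059; the bound is attained (ratio 1)

0.2059
0.2059


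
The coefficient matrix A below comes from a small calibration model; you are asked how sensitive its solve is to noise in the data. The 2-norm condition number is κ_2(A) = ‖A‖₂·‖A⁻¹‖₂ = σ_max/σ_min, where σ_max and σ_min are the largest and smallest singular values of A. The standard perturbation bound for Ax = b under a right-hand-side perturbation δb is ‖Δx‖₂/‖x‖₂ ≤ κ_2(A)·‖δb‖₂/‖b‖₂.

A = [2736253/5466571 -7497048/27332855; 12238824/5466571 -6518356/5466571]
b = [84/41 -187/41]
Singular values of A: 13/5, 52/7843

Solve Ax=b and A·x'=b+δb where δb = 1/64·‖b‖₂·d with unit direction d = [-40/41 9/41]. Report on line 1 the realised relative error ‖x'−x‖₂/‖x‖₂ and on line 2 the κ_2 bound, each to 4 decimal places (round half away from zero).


0.0260
6.1273

σ_max = 13/5, σ_min = 52/7843
κ_2(A) = (13/5) / (52/7843) = 392.1500
κ_2(A)·‖δb‖/‖b‖ = 6.1273
solve Ax = b  →  x = [-214.2896 -398.5238]
2-norm of b is 5.0000; of x, 452.4834
δb = ε·‖b‖·d = [-0.0762 0.0171]; solving A·Δx = δb gives ‖Δx‖ = 11.7834
realised ‖Δx‖/‖x‖ = 0.0260
realised/bound (from unrounded values) ≈ 0.0043


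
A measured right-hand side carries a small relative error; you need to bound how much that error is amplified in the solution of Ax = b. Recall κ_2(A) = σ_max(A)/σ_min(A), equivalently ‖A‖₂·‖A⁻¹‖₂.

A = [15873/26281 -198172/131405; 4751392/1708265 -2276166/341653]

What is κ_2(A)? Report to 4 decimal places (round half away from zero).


320.5000

M = AᵀA = [14063190769/1735972225 -6749887356/347194445; -6749887356/347194445 80999573716/1735972225]. tr(M)=112500313/2054405, det(M)=7496644/256800625
eigenvalues of AᵀA: λ = (tr ± √(tr²−4·det))/2 = 1369/25, 5476/10272025
so κ_2 = √((1369/25) / (5476/10272025)) = 320.5000


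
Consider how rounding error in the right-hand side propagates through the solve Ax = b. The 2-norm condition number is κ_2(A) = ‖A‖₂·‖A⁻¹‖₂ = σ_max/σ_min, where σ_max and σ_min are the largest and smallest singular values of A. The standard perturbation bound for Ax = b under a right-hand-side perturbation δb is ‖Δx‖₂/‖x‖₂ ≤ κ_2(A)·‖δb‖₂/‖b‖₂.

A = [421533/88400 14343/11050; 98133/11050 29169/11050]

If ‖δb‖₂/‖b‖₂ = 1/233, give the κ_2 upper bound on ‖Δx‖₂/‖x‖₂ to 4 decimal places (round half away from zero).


0.4464

form AᵀA = [549491733/5408000 20031543/676000; 20031543/676000 365589/42250] with trace 4770297/43264 and determinant 194481/173056
λ_max, λ_min = (4770297/43264 ± √22747319442225/1871773696)/2 = 441/4, 441/43264
κ = σ_max/σ_min = (21/2)/(21/208) = 104.0000
worst-case relative error ≤ 104.0000 × 1/233 = 0.4464


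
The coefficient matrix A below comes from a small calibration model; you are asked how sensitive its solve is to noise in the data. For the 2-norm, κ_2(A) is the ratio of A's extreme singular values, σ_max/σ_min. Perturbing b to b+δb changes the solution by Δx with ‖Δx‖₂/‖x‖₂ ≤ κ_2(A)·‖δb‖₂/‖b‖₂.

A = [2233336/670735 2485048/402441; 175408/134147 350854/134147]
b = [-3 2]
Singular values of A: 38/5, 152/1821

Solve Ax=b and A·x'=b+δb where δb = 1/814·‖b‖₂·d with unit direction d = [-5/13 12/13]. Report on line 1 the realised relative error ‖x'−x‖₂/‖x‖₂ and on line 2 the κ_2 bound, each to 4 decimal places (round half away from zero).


largest singular value 38/5, smallest 152/1821
κ = σ_max/σ_min = (38/5)/(152/1821) = 91.0500
perturbation bound = 91.0500·1/814 = 0.1119
solve Ax = b  →  x = [-31.8363 16.6811]
2-norm of b is 3.6056; of x, 35.9418
δb = ε·‖b‖·d = [-0.0017 0.0041]; solving A·Δx = δb gives ‖Δx‖ = 0.0531
realised ‖Δx‖/‖x‖ = 0.0015
realised/bound (from unrounded values) ≈ 0.0132

0.0015
0.1119


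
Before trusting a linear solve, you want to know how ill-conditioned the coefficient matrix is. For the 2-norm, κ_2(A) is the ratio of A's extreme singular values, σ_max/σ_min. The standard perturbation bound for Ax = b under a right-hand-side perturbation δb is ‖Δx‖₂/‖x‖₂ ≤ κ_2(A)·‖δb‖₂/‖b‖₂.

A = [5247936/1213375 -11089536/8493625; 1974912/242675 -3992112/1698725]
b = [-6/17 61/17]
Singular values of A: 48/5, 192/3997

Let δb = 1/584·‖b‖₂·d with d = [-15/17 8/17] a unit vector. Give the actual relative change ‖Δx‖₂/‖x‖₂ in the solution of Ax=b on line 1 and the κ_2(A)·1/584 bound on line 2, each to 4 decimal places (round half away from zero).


0.0031
0.3422

largest singular value 48/5, smallest 192/3997
κ = σ_max/σ_min = (48/5)/(192/3997) = 199.8500
κ_2(A)·‖δb‖/‖b‖ = 0.3422
solve Ax = b  →  x = [11.9579 39.8825]
‖b‖₂ = 3.6056 and ‖x‖₂ = 41.6366
δb = ε·‖b‖·d = [-0.0054 0.0029]; solving A·Δx = δb gives ‖Δx‖ = 0.1285
realised ‖Δx‖/‖x‖ = 0.0031
tightness: 0.0031 against a bound of 0.3422 (unrounded ratio ≈ 0.0090)


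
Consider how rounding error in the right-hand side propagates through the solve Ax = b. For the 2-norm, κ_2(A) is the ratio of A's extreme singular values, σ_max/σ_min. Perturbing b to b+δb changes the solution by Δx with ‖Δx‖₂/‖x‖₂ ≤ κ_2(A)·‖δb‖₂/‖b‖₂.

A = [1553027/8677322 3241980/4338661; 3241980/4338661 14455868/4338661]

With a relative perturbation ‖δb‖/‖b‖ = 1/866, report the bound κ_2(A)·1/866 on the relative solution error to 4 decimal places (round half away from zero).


M = AᵀA = [26444753209/44792336164 29377201770/11198084041; 29377201770/11198084041 130566659104/11198084041]. tr(M)=326419625/26646244, det(M)=9604/6661561
char-poly roots: 49/4 and 784/6661561
κ = σ_max/σ_min = (7/2)/(28/2581) = 322.6250
κ_2(A)·‖δb‖/‖b‖ = 0.3725

0.3725


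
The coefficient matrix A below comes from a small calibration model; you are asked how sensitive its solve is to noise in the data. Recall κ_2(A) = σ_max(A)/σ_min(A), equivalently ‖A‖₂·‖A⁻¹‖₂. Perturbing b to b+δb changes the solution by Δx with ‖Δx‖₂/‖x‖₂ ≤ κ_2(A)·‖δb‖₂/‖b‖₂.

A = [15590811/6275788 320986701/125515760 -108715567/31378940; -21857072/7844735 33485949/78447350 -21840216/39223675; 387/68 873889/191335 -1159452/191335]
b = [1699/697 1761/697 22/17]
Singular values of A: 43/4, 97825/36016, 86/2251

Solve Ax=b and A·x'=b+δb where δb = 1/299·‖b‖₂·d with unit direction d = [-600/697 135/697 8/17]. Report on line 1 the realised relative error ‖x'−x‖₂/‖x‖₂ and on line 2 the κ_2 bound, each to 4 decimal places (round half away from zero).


0.0125
0.9411

largest singular value 43/4, smallest 86/2251
condition number: (43/4) ÷ (86/2251) = 281.3750
perturbation bound = 281.3750·1/299 = 0.9411
solve Ax = b  →  x = [-0.7720 -20.4526 -16.3539]
‖b‖ = 3.7417, ‖x‖ = 26.1984
δb = ε·‖b‖·d = [-0.0108 0.0024 0.0059]; solving A·Δx = δb gives ‖Δx‖ = 0.3275
dividing the unrounded norms, ‖Δx‖/‖x‖ = 0.0125
so the bound overstates the realised error by a factor of ≈ 75.2695 (computed from the unrounded values)


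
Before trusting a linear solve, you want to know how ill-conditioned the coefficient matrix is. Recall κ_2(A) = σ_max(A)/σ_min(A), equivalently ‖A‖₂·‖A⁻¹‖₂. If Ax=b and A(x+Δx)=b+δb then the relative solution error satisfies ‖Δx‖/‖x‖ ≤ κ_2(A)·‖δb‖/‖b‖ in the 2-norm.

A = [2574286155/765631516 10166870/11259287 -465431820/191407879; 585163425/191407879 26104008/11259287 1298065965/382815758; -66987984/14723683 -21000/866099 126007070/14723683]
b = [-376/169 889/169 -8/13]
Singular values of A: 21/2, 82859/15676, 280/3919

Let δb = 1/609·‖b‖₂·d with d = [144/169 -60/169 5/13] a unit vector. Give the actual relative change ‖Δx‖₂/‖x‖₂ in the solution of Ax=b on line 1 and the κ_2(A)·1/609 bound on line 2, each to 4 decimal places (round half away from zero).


0.0024
0.2413

from the listed singular values, σ₁ = 21/2, σ_n = 280/3919
condition number: (21/2) ÷ (280/3919) = 146.9625
bound on ‖Δx‖/‖x‖: κ·ε = 146.9625·1/609 = 0.2413
solve Ax = b  →  x = [-22.7023 49.7553 -12.0000]
‖b‖₂ = 5.7446 and ‖x‖₂ = 55.9909
Δx = A⁻¹·δb where δb = 1/609·5.7446·d; ‖Δx‖ = 0.1320
relative error = 0.0024
so the bound overstates the realised error by a factor of ≈ 102.3410 (computed from the unrounded values)


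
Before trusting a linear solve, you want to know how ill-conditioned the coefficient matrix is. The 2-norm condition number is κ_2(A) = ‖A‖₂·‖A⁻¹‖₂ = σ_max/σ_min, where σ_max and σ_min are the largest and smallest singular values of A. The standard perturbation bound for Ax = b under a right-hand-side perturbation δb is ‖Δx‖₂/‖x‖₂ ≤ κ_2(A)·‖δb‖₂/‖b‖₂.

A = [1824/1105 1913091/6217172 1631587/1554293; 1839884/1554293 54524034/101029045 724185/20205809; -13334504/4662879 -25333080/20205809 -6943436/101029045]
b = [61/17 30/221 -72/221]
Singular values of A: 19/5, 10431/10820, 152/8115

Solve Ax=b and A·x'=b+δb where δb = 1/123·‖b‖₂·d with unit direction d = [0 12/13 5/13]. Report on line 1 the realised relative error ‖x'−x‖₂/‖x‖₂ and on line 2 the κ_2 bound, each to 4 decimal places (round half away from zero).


0.4959
1.6494

largest singular value 19/5, smallest 152/8115
condition number: (19/5) ÷ (152/8115) = 202.8750
bound on ‖Δx‖/‖x‖: κ·ε = 202.8750·1/123 = 1.6494
solve Ax = b  →  x = [0.4858 -1.0100 2.9504]
‖b‖₂ = 3.6056 and ‖x‖₂ = 3.1561
Δx = A⁻¹·δb where δb = 1/123·3.6056·d; ‖Δx‖ = 1.5650
dividing the unrounded norms, ‖Δx‖/‖x‖ = 0.4959
tightness: 0.4959 against a bound of 1.6494 (unrounded ratio ≈ 0.3006)


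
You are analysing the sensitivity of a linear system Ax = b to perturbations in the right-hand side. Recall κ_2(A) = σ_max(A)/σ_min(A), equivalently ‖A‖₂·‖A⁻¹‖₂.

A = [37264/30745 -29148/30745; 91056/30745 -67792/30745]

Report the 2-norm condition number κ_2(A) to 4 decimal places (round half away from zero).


M = AᵀA = [57276928/5593225 -42952896/5593225; -42952896/5593225 32221072/5593225]. tr(M)=3579920/223729, det(M)=4096/223729
solving λ² − 3579920/223729·λ + 4096/223729 = 0 gives λ = 16, 256/223729
κ_2(A) = √(λ_max/λ_min) = √(16 / (256/223729)) = 118.2500

118.2500


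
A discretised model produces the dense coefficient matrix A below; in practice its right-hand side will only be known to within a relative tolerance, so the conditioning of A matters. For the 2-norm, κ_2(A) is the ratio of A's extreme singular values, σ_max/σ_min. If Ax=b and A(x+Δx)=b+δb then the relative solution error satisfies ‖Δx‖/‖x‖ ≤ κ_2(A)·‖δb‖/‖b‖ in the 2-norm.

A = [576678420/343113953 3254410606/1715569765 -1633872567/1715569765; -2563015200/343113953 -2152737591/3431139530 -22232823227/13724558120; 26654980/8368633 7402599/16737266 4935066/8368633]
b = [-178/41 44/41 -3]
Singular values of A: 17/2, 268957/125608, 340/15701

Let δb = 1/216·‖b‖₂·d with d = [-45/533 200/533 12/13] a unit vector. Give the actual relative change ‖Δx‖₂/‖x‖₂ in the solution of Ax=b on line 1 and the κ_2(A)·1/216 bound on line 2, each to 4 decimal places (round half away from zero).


0.0125
1.8172

from the listed singular values, σ₁ = 17/2, σ_n = 340/15701
κ_2(A) = (17/2) / (340/15701) = 392.5250
worst-case relative error ≤ 392.5250 × 1/216 = 1.8172
solve Ax = b  →  x = [19.9296 -55.6046 -71.0261]
‖b‖ = 5.3852, ‖x‖ = 92.3784
re-solving with b+δb shifts x by Δx of norm 1.1513
realised ‖Δx‖/‖x‖ = 0.0125
tightness: 0.0125 against a bound of 1.8172 (unrounded ratio ≈ 0.0069)


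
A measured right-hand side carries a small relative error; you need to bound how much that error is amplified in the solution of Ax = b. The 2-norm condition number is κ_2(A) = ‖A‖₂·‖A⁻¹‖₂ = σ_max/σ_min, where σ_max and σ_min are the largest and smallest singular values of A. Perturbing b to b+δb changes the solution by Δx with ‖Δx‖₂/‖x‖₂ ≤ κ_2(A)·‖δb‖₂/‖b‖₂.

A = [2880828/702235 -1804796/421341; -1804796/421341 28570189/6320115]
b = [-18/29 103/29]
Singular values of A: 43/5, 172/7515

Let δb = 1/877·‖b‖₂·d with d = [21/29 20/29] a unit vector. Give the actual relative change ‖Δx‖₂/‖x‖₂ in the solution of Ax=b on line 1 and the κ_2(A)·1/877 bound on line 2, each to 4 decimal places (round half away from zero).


largest singular value 43/5, smallest 172/7515
κ = σ_max/σ_min = (43/5)/(172/7515) = 375.7500
worst-case relative error ≤ 375.7500 × 1/877 = 0.4284
solve Ax = b  →  x = [63.0373 60.5172]
‖b‖ = 3.6056, ‖x‖ = 87.3844
δb = ε·‖b‖·d = [0.0030 0.0028]; solving A·Δx = δb gives ‖Δx‖ = 0.1796
relative error = 0.0021
tightness: 0.0021 against a bound of 0.4284 (unrounded ratio ≈ 0.0048)

0.0021
0.4284


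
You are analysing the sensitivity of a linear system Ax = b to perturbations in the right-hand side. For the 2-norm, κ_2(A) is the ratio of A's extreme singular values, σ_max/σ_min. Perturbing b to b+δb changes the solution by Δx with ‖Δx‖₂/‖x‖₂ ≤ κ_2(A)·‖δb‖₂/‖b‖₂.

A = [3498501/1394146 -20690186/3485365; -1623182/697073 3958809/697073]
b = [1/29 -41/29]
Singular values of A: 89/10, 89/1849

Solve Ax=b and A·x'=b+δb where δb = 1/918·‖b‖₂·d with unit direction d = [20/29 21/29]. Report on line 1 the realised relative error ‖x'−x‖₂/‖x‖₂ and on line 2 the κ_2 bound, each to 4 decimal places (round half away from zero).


0.0015
0.2014

σ_max = 89/10, σ_min = 89/1849
condition number: (89/10) ÷ (89/1849) = 184.9000
worst-case relative error ≤ 184.9000 × 1/918 = 0.2014
solve Ax = b  →  x = [-19.1340 -8.0942]
2-norm of b is 1.4142; of x, 20.7756
Δx = A⁻¹·δb where δb = 1/918·1.4142·d; ‖Δx‖ = 0.0320
dividing the unrounded norms, ‖Δx‖/‖x‖ = 0.0015
realised/bound (from unrounded values) ≈ 0.0076


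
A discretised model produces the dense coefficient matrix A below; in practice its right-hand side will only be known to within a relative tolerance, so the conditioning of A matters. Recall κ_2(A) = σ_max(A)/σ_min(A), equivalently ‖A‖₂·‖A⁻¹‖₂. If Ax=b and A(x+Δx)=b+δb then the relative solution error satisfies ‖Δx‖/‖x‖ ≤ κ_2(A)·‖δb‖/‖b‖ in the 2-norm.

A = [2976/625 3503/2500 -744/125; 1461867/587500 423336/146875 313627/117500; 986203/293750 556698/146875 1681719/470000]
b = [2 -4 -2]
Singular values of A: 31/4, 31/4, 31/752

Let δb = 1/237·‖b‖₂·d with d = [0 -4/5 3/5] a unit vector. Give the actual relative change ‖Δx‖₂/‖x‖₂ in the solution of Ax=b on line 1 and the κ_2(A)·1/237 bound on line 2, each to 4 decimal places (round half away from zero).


from the listed singular values, σ₁ = 31/4, σ_n = 31/752
κ_2(A) = (31/4) / (31/752) = 188.0000
perturbation bound = 188.0000·1/237 = 0.7932
solve Ax = b  →  x = [27.8255 -37.5308 13.0890]
‖b‖ = 4.8990, ‖x‖ = 48.5196
δb = ε·‖b‖·d = [0.0000 -0.0165 0.0124]; solving A·Δx = δb gives ‖Δx‖ = 0.5014
realised ‖Δx‖/‖x‖ = 0.0103
so the bound overstates the realised error by a factor of ≈ 76.7561 (computed from the unrounded values)

0.0103
0.7932


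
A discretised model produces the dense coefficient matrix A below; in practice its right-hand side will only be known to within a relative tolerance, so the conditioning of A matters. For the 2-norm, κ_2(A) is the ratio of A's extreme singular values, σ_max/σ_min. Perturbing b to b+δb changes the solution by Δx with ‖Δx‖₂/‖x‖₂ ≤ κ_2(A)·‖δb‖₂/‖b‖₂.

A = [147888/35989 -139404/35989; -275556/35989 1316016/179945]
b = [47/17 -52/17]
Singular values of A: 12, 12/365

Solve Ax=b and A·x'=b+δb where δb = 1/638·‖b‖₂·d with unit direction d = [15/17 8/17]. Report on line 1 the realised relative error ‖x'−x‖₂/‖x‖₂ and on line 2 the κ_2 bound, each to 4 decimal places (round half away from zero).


0.0065
0.5721

σ_max = 12, σ_min = 12/365
condition number: 12 ÷ (12/365) = 365.0000
κ_2(A)·‖δb‖/‖b‖ = 0.5721
solve Ax = b  →  x = [21.2184 21.7960]
2-norm of b is 4.1231; of x, 30.4185
re-solving with b+δb shifts x by Δx of norm 0.1966
realised ‖Δx‖/‖x‖ = 0.0065
so the bound overstates the realised error by a factor of ≈ 88.5308 (computed from the unrounded values)


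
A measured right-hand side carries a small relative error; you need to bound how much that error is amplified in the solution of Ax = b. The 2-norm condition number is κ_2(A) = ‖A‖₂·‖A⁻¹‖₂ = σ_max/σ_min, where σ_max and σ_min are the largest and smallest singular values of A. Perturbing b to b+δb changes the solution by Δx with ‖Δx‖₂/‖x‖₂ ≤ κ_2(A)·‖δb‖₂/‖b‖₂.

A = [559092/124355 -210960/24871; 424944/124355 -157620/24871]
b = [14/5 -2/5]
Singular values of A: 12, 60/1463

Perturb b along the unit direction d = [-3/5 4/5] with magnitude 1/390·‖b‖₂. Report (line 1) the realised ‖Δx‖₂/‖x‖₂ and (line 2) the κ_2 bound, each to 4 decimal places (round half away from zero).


from the listed singular values, σ₁ = 12, σ_n = 60/1463
κ = σ_max/σ_min = 12/(60/1463) = 292.6000
worst-case relative error ≤ 292.6000 × 1/390 = 0.7503
solve Ax = b  →  x = [-42.9510 -23.0961]
2-norm of b is 2.8284; of x, 48.7670
Δx = A⁻¹·δb where δb = 1/390·2.8284·d; ‖Δx‖ = 0.1768
realised ‖Δx‖/‖x‖ = 0.0036
realised/bound (from unrounded values) ≈ 0.0048

0.0036
0.7503


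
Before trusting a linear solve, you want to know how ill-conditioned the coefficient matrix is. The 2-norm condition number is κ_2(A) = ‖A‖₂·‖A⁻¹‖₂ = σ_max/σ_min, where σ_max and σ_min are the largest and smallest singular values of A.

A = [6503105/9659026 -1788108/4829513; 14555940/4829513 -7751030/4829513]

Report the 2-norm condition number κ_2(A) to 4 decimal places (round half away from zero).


346.4500

AᵀA = [529322981425/55500763396 -70575642270/13875190849; -70575642270/13875190849 37641758644/13875190849]; tr = 2352560609/192044164, det = 60025/48011041
eigenvalues of AᵀA: λ = (tr ± √(tr²−4·det))/2 = 49/4, 4900/48011041
κ_2(A) = √(λ_max/λ_min) = √((49/4) / (4900/48011041)) = 346.4500


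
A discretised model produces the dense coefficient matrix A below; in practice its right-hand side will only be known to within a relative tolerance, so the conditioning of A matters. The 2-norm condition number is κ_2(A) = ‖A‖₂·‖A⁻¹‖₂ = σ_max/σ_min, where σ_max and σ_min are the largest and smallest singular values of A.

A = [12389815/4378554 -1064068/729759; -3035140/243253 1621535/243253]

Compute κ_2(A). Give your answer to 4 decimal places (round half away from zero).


M = AᵀA = [1866876714625/11404958436 -82971218210/950413203; -82971218210/950413203 14751113929/316804401]. tr(M)=8297290021/39463524, det(M)=17682025/39463524
solving λ² − 8297290021/39463524·λ + 17682025/39463524 = 0 gives λ = 841/4, 21025/9865881
κ_2(A) = √(λ_max/λ_min) = √((841/4) / (21025/9865881)) = 314.1000

314.1000


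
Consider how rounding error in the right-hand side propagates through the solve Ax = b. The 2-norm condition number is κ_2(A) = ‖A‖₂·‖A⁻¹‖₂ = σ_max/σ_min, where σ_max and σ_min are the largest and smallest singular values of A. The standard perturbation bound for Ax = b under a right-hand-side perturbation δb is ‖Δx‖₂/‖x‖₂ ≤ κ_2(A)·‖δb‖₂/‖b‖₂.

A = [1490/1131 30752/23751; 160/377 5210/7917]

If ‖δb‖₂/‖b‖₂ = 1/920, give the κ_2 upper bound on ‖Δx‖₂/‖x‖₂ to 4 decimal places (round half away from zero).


form AᵀA = [500/261 10880/5481; 10880/5481 242804/115101] with trace 15976/3969 and determinant 400/3969
solving λ² − 15976/3969·λ + 400/3969 = 0 gives λ = 4, 100/3969
κ = σ_max/σ_min = 2/(10/63) = 12.6000
worst-case relative error ≤ 12.6000 × 1/920 = 0.0137

0.0137


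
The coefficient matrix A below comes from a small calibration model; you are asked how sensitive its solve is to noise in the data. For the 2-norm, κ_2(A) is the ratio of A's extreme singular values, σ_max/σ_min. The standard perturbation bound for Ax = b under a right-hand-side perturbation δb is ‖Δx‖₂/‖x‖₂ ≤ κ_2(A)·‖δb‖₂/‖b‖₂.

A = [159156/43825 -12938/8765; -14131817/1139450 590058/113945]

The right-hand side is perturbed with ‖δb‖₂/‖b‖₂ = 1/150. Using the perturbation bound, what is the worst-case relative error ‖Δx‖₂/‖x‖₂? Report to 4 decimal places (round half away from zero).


2.6178

M = AᵀA = [346930814689/2077354084 -36138351465/519338521; -36138351465/519338521 15058306600/519338521]. tr(M)=2409254681/12292036, det(M)=765625/3073009
solving λ² − 2409254681/12292036·λ + 765625/3073009 = 0 gives λ = 196, 15625/12292036
σ_max=√196=14, σ_min=√(15625/12292036)=(125/3506) → κ = 392.6720
bound on ‖Δx‖/‖x‖: κ·ε = 392.6720·1/150 = 2.6178


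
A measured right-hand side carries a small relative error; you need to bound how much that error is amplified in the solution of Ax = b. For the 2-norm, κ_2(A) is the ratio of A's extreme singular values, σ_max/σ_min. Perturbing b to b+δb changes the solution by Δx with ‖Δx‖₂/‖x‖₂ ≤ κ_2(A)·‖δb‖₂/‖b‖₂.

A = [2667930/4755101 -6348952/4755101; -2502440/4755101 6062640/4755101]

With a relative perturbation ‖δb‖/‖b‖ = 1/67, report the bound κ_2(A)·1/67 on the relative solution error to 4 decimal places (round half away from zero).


4.7063

M = AᵀA = [15909698500/26885832961 -38180680560/26885832961; -38180680560/26885832961 91634714944/26885832961]. tr(M)=636357476/159087769, det(M)=25600/159087769
solving λ² − 636357476/159087769·λ + 25600/159087769 = 0 gives λ = 4, 6400/159087769
so κ_2 = √(4 / (6400/159087769)) = 315.3250
worst-case relative error ≤ 315.3250 × 1/67 = 4.7063


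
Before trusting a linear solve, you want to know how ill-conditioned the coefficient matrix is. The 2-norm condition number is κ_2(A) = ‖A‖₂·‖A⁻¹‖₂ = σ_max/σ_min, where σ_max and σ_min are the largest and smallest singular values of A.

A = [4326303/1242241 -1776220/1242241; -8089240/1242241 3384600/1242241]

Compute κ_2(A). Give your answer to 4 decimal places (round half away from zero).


359.7440

form AᵀA = [291185818081/5339663329 -121326323940/5339663329; -121326323940/5339663329 50555275600/5339663329] with trace 2022136649/31595641 and determinant 1000000/31595641
char-poly roots: 64 and 15625/31595641
so κ_2 = √(64 / (15625/31595641)) = 359.7440


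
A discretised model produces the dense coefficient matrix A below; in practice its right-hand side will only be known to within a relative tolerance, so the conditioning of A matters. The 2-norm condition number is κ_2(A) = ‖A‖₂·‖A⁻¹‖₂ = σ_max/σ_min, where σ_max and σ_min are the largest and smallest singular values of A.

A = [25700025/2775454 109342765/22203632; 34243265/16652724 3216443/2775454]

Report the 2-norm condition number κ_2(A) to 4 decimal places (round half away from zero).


191.1360

AᵀA = [14842526744725/164969194896 5277157300555/109979463264; 5277157300555/109979463264 7506218093081/293278568704]; tr = 1055489241361/9133242624, det = 53418765625/146131881984
char-poly roots: 1849/16 and 28890625/9133242624
κ_2(A) = √(λ_max/λ_min) = √((1849/16) / (28890625/9133242624)) = 191.1360


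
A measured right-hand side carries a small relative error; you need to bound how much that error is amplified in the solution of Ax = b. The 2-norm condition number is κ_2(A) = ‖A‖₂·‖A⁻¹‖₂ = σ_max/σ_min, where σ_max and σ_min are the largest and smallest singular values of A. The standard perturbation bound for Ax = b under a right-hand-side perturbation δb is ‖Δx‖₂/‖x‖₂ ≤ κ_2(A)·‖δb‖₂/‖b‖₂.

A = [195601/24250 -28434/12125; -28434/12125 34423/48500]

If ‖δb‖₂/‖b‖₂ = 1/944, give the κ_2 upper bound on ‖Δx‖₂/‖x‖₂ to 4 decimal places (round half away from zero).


AᵀA = [66389953/940900 -9681777/470450; -9681777/470450 22593313/3763600]; tr = 11526125/150544, det = 30625/602176
char-poly roots: 1225/16 and 25/37636
so κ_2 = √((1225/16) / (25/37636)) = 339.5000
bound on ‖Δx‖/‖x‖: κ·ε = 339.5000·1/944 = 0.3596

0.3596


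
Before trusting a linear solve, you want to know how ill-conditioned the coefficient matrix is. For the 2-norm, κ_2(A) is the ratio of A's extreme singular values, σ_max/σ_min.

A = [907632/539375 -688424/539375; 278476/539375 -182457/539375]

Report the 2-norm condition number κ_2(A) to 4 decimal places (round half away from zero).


form AᵀA = [1442151568/465480625 -1081032876/465480625; -1081032876/465480625 811549057/465480625] with trace 3605921/744769 and determinant 3748096/465480625
λ_max, λ_min = (3605921/744769 ± √8115500548561329/346675539600625)/2 = 121/25, 30976/18619225
κ = σ_max/σ_min = (11/5)/(176/4315) = 53.9375

53.9375


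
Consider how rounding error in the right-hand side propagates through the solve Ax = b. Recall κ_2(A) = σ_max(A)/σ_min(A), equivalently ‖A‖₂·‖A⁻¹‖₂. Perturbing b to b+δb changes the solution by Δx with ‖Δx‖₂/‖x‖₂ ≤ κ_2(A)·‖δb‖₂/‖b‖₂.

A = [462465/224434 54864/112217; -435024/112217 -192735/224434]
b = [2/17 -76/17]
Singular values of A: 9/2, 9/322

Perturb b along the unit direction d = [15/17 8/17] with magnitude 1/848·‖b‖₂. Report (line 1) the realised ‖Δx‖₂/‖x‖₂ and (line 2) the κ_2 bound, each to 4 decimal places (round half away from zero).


from the listed singular values, σ₁ = 9/2, σ_n = 9/322
κ_2(A) = (9/2) / (9/322) = 161.0000
κ_2(A)·‖δb‖/‖b‖ = 0.1899
solve Ax = b  →  x = [16.5745 -69.6152]
‖b‖₂ = 4.4721 and ‖x‖₂ = 71.5611
Δx = A⁻¹·δb where δb = 1/848·4.4721·d; ‖Δx‖ = 0.1887
dividing the unrounded norms, ‖Δx‖/‖x‖ = 0.0026
realised/bound (from unrounded values) ≈ 0.0139

0.0026
0.1899


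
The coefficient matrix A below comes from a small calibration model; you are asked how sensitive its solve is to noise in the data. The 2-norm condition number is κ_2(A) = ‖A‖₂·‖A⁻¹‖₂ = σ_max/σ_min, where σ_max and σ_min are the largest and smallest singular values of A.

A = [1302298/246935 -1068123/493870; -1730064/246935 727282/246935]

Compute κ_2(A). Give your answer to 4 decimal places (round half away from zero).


237.4375

M = AᵀA = [14428004692/187621213 -6011543475/187621213; -6011543475/187621213 10020440533/750484852]. tr(M)=5210189177/57729604, det(M)=2085136/14432401
λ_max, λ_min = (5210189177/57729604 ± √27144145274918879025/3332707177996816)/2 = 361/4, 23104/14432401
κ = σ_max/σ_min = (19/2)/(152/3799) = 237.4375


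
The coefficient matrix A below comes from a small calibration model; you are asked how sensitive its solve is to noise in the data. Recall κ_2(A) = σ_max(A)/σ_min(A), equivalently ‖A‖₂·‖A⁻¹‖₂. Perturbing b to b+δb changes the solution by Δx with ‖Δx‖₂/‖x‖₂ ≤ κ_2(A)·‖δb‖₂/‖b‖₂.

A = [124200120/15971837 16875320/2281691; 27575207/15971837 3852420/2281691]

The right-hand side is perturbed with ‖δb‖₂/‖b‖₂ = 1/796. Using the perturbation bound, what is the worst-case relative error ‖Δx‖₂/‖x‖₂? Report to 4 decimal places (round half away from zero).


0.4219

M = AᵀA = [9628829178529/151754656249 1310022634140/21679236607; 1310022634140/21679236607 178237694800/3097033801]. tr(M)=21834097769/180445489, det(M)=23425600/180445489
eigenvalues of AᵀA: λ = (tr ± √(tr²−4·det))/2 = 121, 193600/180445489
so κ_2 = √(121 / (193600/180445489)) = 335.8250
worst-case relative error ≤ 335.8250 × 1/796 = 0.4219


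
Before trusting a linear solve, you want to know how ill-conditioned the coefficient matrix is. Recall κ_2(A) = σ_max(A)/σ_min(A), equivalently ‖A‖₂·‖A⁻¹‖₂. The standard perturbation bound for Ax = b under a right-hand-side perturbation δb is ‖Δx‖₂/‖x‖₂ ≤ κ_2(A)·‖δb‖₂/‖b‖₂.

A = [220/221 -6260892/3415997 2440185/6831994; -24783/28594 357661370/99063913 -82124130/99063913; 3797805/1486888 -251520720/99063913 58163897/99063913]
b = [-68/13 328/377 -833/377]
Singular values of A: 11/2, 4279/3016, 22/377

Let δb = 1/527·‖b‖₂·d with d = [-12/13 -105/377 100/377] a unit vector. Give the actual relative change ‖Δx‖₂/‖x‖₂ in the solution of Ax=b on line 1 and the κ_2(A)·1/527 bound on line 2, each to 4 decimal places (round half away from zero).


σ_max = 11/2, σ_min = 22/377
condition number: (11/2) ÷ (22/377) = 94.2500
bound on ‖Δx‖/‖x‖: κ·ε = 94.2500·1/527 = 0.1788
solve Ax = b  →  x = [-0.9642 15.3490 66.8056]
‖b‖₂ = 5.7446 and ‖x‖₂ = 68.5529
Δx = A⁻¹·δb where δb = 1/527·5.7446·d; ‖Δx‖ = 0.1868
realised ‖Δx‖/‖x‖ = 0.0027
tightness: 0.0027 against a bound of 0.1788 (unrounded ratio ≈ 0.0152)

0.0027
0.1788


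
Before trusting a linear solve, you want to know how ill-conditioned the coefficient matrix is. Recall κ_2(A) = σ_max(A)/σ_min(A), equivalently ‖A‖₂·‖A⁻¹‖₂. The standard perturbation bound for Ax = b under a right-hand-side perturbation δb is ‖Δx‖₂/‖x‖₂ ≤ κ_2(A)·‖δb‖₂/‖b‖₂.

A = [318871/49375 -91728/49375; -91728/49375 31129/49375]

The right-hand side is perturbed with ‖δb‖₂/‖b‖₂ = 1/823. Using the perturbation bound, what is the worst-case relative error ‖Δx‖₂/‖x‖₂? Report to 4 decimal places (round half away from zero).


0.0960

form AᵀA = [35229677/780125 -10273536/780125; -10273536/780125 3002573/780125] with trace 305858/6241 and determinant 2401/6241
eigenvalues of AᵀA: λ = (tr ± √(tr²−4·det))/2 = 49, 49/6241
κ = σ_max/σ_min = 7/(7/79) = 79.0000
bound on ‖Δx‖/‖x‖: κ·ε = 79.0000·1/823 = 0.0960


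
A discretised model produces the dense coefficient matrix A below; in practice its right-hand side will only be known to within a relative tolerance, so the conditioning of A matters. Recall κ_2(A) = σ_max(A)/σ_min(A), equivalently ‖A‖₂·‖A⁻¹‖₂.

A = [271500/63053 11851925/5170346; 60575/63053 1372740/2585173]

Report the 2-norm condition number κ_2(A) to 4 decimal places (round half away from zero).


296.7200

form AᵀA = [77381580625/3975680809 41269574250/3975680809; 41269574250/3975680809 88046274025/15902723236] with trace 1375683725/55026724 and determinant 390625/55026724
λ_max, λ_min = (1375683725/55026724 ± √1892419731973625625/3027940354172176)/2 = 25, 15625/55026724
κ = σ_max/σ_min = 5/(125/7418) = 296.7200


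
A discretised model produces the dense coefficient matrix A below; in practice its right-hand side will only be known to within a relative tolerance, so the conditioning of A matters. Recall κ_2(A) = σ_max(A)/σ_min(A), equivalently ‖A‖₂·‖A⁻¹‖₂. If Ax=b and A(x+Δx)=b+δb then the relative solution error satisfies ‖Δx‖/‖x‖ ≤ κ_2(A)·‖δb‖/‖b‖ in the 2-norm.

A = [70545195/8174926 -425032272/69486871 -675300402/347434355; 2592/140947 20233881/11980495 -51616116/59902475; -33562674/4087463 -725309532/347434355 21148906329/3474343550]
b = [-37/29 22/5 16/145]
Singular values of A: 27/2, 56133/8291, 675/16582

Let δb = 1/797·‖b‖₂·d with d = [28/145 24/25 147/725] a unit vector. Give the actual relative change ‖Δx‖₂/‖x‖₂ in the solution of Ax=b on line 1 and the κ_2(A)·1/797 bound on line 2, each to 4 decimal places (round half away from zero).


0.0014
0.4161

σ_max = 27/2, σ_min = 675/16582
condition number: (27/2) ÷ (675/16582) = 331.6400
bound on ‖Δx‖/‖x‖: κ·ε = 331.6400·1/797 = 0.4161
solve Ax = b  →  x = [46.1764 41.0786 76.3946]
‖b‖₂ = 4.5826 and ‖x‖₂ = 98.2642
Δx = A⁻¹·δb where δb = 1/797·4.5826·d; ‖Δx‖ = 0.1412
dividing the unrounded norms, ‖Δx‖/‖x‖ = 0.0014
realised/bound (from unrounded values) ≈ 0.0035


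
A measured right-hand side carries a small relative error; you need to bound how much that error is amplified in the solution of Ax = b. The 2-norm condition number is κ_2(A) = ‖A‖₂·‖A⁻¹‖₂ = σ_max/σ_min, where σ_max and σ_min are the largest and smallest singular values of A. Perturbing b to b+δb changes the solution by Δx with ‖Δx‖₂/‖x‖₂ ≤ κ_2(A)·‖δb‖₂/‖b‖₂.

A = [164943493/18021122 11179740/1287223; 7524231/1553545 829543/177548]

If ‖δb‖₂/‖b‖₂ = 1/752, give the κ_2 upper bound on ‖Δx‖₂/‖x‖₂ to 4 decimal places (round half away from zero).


M = AᵀA = [3012486396123061/28093498108900 81970590964977/802671374540; 81970590964977/802671374540 8922188441881/91733871376]. tr(M)=27324169352909/133619491600, det(M)=10454040025/21379118656
λ_max, λ_min = (27324169352909/133619491600 ± √746575309238618776004512281/17854168535442470560000)/2 = 20449/100, 12780625/5344779664
so κ_2 = √((20449/100) / (12780625/5344779664)) = 292.4320
bound on ‖Δx‖/‖x‖: κ·ε = 292.4320·1/752 = 0.3889

0.3889


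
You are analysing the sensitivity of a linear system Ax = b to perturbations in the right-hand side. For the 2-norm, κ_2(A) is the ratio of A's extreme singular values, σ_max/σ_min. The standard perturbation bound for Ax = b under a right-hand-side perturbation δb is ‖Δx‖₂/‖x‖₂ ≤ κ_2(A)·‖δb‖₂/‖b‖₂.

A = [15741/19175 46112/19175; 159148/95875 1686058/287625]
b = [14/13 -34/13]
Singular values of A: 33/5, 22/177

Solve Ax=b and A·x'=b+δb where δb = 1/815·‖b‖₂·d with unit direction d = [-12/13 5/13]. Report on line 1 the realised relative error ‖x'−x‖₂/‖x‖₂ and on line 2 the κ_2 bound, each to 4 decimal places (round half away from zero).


0.0017
0.0652

σ_max = 33/5, σ_min = 22/177
condition number: (33/5) ÷ (22/177) = 53.1000
perturbation bound = 53.1000·1/815 = 0.0652
solve Ax = b  →  x = [15.3624 -4.7964]
‖b‖₂ = 2.8284 and ‖x‖₂ = 16.0938
Δx = A⁻¹·δb where δb = 1/815·2.8284·d; ‖Δx‖ = 0.0279
dividing the unrounded norms, ‖Δx‖/‖x‖ = 0.0017
so the bound overstates the realised error by a factor of ≈ 37.5540 (computed from the unrounded values)
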